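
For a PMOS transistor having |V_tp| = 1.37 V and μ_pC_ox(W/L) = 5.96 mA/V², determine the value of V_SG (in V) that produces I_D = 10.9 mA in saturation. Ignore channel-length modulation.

V_SG = 3.28 V

In saturation I_D = ½ k_p (V_SG − |V_tp|)², so V_SG − |V_tp| = √(2 I_D / k_p) = √(2 × 10.9 / 5.96) = 1.91 V.
V_SG = 1.37 + 1.91 = 3.28 V.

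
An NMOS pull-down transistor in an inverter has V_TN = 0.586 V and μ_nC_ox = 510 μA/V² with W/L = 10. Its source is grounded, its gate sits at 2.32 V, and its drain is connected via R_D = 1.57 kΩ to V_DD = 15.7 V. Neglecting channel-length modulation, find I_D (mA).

V_GS = V_G = 2.32 V, so V_ov = 2.32 − 0.586 = 1.73 V.
k_n = μ_nC_ox · (W/L) = 5.1 mA/V².
Assume saturation: I_D = ½ k_n V_ov² = 0.5 × 5.1 × 1.73² = 7.67 mA, giving V_DS = V_DD − I_D R_D = 15.7 − 7.67 × 1.57 = 3.66 V.
V_DS = 3.66 V ≥ V_ov = 1.73 V, confirming saturation.

I_D = 7.67 mA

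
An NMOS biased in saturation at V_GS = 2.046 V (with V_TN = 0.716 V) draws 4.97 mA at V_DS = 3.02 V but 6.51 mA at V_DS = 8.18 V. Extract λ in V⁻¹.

λ = 0.0734 V⁻¹

With V_GS fixed, I_D ∝ (1 + λ V_DS) in saturation, so I_D2/I_D1 = (1 + λ V_DS2)/(1 + λ V_DS1).
6.51/4.97 = 1.31 = (1 + 8.18 λ)/(1 + 3.02 λ).
Solving: λ (I_D1 V_DS2 − I_D2 V_DS1) = I_D2 − I_D1, so λ = (6.51 − 4.97) / (4.97 × 8.18 − 6.51 × 3.02) = 1.54 / 21 = 0.0734 V⁻¹.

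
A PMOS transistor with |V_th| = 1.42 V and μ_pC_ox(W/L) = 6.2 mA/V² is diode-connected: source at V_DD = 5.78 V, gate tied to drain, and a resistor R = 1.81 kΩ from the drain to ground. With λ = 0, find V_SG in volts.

V_SG = 2.22 V

With gate tied to drain, V_SG = V_SD ≥ V_SG − |V_th|, so the device is in saturation.
KCL at the drain: ½ k_p (V_SG − |V_th|)² = (V_DD − V_SG)/R.
Let x = V_SG − 1.42. Then 5.61 x² + x − 4.36 = 0, giving x = 0.797 V (positive root), so V_SG = 2.22 V.
I_D = (V_DD − V_SG)/R = (5.78 − 2.22) / 1.81 = 1.97 mA.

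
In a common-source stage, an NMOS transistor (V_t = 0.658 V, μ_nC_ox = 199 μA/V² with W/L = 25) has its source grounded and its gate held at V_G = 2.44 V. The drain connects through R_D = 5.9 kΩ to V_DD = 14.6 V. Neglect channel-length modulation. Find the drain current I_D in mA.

V_GS = V_G = 2.44 V, so V_ov = 2.44 − 0.658 = 1.78 V.
k_n = μ_nC_ox · (W/L) = 4.975 mA/V².
Assume saturation: I_D = ½ k_n V_ov² = 0.5 × 4.975 × 1.78² = 7.9 mA, giving V_DS = V_DD − I_D R_D = 14.6 − 7.9 × 5.9 = -32 V.
But -32 V < V_ov = 1.78 V, so the device is actually in triode.
In triode I_D = k_n[V_ov V_DS − ½ V_DS²] and I_D = (V_DD − V_DS)/R_D. Equating: 14.7 V_DS² − 53.31 V_DS + 14.6 = 0, giving V_DS = 0.298 V (the root below V_ov).
I_D = (14.6 − 0.298) / 5.9 = 2.42 mA.

I_D = 2.42 mA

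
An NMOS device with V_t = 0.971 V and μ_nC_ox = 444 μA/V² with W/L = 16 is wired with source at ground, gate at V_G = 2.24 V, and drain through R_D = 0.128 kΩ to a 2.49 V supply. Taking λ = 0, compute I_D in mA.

V_GS = V_G = 2.24 V, so V_ov = 2.24 − 0.971 = 1.27 V.
k_n = μ_nC_ox · (W/L) = 7.104 mA/V².
Assume saturation: I_D = ½ k_n V_ov² = 0.5 × 7.104 × 1.27² = 5.72 mA, giving V_DS = V_DD − I_D R_D = 2.49 − 5.72 × 0.128 = 1.76 V.
V_DS = 1.76 V ≥ V_ov = 1.27 V, confirming saturation.

I_D = 5.72 mA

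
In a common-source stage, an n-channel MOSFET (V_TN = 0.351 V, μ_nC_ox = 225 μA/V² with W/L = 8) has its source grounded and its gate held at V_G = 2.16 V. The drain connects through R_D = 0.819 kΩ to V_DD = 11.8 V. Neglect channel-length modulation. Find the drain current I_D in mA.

V_GS = V_G = 2.16 V, so V_ov = 2.16 − 0.351 = 1.81 V.
k_n = μ_nC_ox · (W/L) = 1.8 mA/V².
Assume saturation: I_D = ½ k_n V_ov² = 0.5 × 1.8 × 1.81² = 2.95 mA, giving V_DS = V_DD − I_D R_D = 11.8 − 2.95 × 0.819 = 9.39 V.
V_DS = 9.39 V ≥ V_ov = 1.81 V, confirming saturation.

I_D = 2.95 mA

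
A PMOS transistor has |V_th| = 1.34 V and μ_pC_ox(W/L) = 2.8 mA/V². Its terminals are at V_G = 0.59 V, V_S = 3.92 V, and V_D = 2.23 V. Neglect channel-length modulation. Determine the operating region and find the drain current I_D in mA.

V_SG = V_S − V_G = 3.92 − 0.59 = 3.33 V; V_SD = V_S − V_D = 3.92 − 2.23 = 1.69 V.
V_ov = V_SG − |V_th| = 3.33 − 1.34 = 1.99 V.
Since V_SD = 1.69 V < V_ov = 1.99 V, the device is in the triode region.
I_D = k_p [V_ov · V_SD − ½ V_SD²] = 2.8 × [1.99 × 1.69 − 0.5 × 1.69²] = 5.42 mA.

Triode; I_D = 5.42 mA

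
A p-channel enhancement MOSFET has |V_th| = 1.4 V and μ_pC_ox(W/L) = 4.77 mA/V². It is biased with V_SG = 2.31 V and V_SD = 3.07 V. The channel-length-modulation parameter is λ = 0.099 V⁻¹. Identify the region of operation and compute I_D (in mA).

Saturation; I_D = 2.58 mA

V_ov = V_SG − |V_th| = 2.31 − 1.4 = 0.91 V.
Since V_SD = 3.07 V ≥ V_ov = 0.91 V, the device is in saturation.
I_D = ½ k_p V_ov² (1 + λ V_SD) = 0.5 × 4.77 × 0.91² × (1 + 0.099 × 3.07) = 2.58 mA.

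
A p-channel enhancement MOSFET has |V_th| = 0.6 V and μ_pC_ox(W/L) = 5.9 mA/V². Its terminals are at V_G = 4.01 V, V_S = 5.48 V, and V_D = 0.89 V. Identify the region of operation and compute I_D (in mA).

V_SG = V_S − V_G = 5.48 − 4.01 = 1.47 V; V_SD = V_S − V_D = 5.48 − 0.89 = 4.59 V.
V_ov = V_SG − |V_th| = 1.47 − 0.6 = 0.87 V.
Since V_SD = 4.59 V ≥ V_ov = 0.87 V, the device is in saturation.
I_D = ½ k_p V_ov² = 0.5 × 5.9 × 0.87² = 2.23 mA.

Saturation; I_D = 2.23 mA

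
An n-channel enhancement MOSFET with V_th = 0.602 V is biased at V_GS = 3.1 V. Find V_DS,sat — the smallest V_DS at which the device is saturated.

V_DS,sat = 2.50 V

The boundary between triode and saturation is V_DS = V_GS − V_th = V_ov.
V_ov = 3.1 − 0.602 = 2.5 V.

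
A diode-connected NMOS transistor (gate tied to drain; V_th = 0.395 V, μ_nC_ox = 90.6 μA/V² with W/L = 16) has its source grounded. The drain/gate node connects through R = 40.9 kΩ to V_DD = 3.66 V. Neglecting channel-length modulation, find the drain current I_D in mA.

With gate tied to drain, V_GS = V_DS ≥ V_GS − V_th, so the device is in saturation.
k_n = μ_nC_ox · (W/L) = 1.45 mA/V².
KCL at the drain: ½ k_n (V_GS − V_th)² = (V_DD − V_GS)/R.
Let x = V_GS − 0.395. Then 29.6 x² + x − 3.265 = 0, giving x = 0.315 V (positive root), so V_GS = 0.71 V.
I_D = (V_DD − V_GS)/R = (3.66 − 0.71) / 40.9 = 0.0721 mA.

I_D = 0.0721 mA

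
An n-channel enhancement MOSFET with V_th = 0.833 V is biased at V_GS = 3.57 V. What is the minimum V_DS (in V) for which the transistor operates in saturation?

The boundary between triode and saturation is V_DS = V_GS − V_th = V_ov.
V_ov = 3.57 − 0.833 = 2.74 V.

V_DS,sat = 2.74 V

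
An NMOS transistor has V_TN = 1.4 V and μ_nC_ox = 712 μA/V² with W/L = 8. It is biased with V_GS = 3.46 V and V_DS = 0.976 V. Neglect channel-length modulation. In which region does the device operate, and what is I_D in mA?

Triode; I_D = 8.74 mA

k_n = μ_nC_ox · (W/L) = 5.696 mA/V².
V_ov = V_GS − V_TN = 3.46 − 1.4 = 2.06 V.
Since V_DS = 0.976 V < V_ov = 2.06 V, the device is in the triode region.
I_D = k_n [V_ov · V_DS − ½ V_DS²] = 5.696 × [2.06 × 0.976 − 0.5 × 0.976²] = 8.74 mA.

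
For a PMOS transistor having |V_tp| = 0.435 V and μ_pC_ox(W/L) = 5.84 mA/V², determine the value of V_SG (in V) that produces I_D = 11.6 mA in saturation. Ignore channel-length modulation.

V_SG = 2.43 V

In saturation I_D = ½ k_p (V_SG − |V_tp|)², so V_SG − |V_tp| = √(2 I_D / k_p) = √(2 × 11.6 / 5.84) = 1.99 V.
V_SG = 0.435 + 1.99 = 2.43 V.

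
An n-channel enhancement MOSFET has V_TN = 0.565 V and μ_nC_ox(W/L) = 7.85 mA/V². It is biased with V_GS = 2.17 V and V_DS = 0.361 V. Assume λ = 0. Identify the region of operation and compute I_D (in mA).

V_ov = V_GS − V_TN = 2.17 − 0.565 = 1.6 V.
Since V_DS = 0.361 V < V_ov = 1.6 V, the device is in the triode region.
I_D = k_n [V_ov · V_DS − ½ V_DS²] = 7.85 × [1.6 × 0.361 − 0.5 × 0.361²] = 4.04 mA.

Triode; I_D = 4.04 mA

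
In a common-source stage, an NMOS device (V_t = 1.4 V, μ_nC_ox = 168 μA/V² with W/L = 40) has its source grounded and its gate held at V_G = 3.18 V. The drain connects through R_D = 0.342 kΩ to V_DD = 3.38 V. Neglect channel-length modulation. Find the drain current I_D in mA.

I_D = 7.51 mA

V_GS = V_G = 3.18 V, so V_ov = 3.18 − 1.4 = 1.78 V.
k_n = μ_nC_ox · (W/L) = 6.72 mA/V².
Assume saturation: I_D = ½ k_n V_ov² = 0.5 × 6.72 × 1.78² = 10.6 mA, giving V_DS = V_DD − I_D R_D = 3.38 − 10.6 × 0.342 = -0.261 V.
But -0.261 V < V_ov = 1.78 V, so the device is actually in triode.
In triode I_D = k_n[V_ov V_DS − ½ V_DS²] and I_D = (V_DD − V_DS)/R_D. Equating: 1.15 V_DS² − 5.091 V_DS + 3.38 = 0, giving V_DS = 0.813 V (the root below V_ov).
I_D = (3.38 − 0.813) / 0.342 = 7.51 mA.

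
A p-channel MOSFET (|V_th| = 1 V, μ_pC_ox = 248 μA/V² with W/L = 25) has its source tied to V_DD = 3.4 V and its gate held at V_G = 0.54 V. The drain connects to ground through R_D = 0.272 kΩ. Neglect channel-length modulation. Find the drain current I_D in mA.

V_SG = V_DD − V_G = 3.4 − 0.54 = 2.86 V, so V_ov = 2.86 − 1 = 1.86 V.
k_p = μ_pC_ox · (W/L) = 6.2 mA/V².
Assume saturation: I_D = ½ k_p V_ov² = 0.5 × 6.2 × 1.86² = 10.7 mA, giving V_SD = V_DD − I_D R_D = 3.4 − 10.7 × 0.272 = 0.483 V.
But 0.483 V < V_ov = 1.86 V, so the device is actually in triode.
In triode I_D = k_p[V_ov V_SD − ½ V_SD²] and I_D = (V_DD − V_SD)/R_D. Equating: 0.843 V_SD² − 4.137 V_SD + 3.4 = 0, giving V_SD = 1.04 V (the root below V_ov).
I_D = (3.4 − 1.04) / 0.272 = 8.66 mA.

I_D = 8.66 mA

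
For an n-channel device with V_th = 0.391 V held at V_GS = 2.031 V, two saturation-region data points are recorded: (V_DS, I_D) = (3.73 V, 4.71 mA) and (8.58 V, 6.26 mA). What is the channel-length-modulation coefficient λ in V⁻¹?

λ = 0.0908 V⁻¹

With V_GS fixed, I_D ∝ (1 + λ V_DS) in saturation, so I_D2/I_D1 = (1 + λ V_DS2)/(1 + λ V_DS1).
6.26/4.71 = 1.329 = (1 + 8.58 λ)/(1 + 3.73 λ).
Solving: λ (I_D1 V_DS2 − I_D2 V_DS1) = I_D2 − I_D1, so λ = (6.26 − 4.71) / (4.71 × 8.58 − 6.26 × 3.73) = 1.55 / 17.1 = 0.0908 V⁻¹.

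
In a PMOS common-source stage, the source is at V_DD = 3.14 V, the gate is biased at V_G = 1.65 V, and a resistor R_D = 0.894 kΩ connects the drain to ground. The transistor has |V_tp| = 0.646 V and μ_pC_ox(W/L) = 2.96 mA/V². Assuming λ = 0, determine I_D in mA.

I_D = 1.05 mA

V_SG = V_DD − V_G = 3.14 − 1.65 = 1.49 V, so V_ov = 1.49 − 0.646 = 0.844 V.
Assume saturation: I_D = ½ k_p V_ov² = 0.5 × 2.96 × 0.844² = 1.05 mA, giving V_SD = V_DD − I_D R_D = 3.14 − 1.05 × 0.894 = 2.2 V.
V_SD = 2.2 V ≥ V_ov = 0.844 V, confirming saturation.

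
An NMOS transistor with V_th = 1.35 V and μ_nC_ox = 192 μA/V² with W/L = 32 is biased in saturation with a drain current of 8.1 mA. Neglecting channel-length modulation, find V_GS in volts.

V_GS = 2.97 V

k_n = μ_nC_ox · (W/L) = 6.144 mA/V².
In saturation I_D = ½ k_n (V_GS − V_th)², so V_GS − V_th = √(2 I_D / k_n) = √(2 × 8.1 / 6.144) = 1.62 V.
V_GS = 1.35 + 1.62 = 2.97 V.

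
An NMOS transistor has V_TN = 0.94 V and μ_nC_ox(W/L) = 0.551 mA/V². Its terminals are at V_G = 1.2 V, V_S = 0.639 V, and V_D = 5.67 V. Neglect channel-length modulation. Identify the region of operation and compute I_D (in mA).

V_GS = V_G − V_S = 1.2 − 0.639 = 0.561 V; V_DS = V_D − V_S = 5.67 − 0.639 = 5.03 V.
V_GS = 0.561 V < V_TN = 0.94 V, so the transistor is in cutoff.

Cutoff; I_D = 0 mA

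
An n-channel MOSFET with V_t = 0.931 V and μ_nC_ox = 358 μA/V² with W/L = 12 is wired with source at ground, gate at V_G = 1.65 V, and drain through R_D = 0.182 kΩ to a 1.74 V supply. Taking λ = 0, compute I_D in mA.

I_D = 1.11 mA

V_GS = V_G = 1.65 V, so V_ov = 1.65 − 0.931 = 0.719 V.
k_n = μ_nC_ox · (W/L) = 4.296 mA/V².
Assume saturation: I_D = ½ k_n V_ov² = 0.5 × 4.296 × 0.719² = 1.11 mA, giving V_DS = V_DD − I_D R_D = 1.74 − 1.11 × 0.182 = 1.54 V.
V_DS = 1.54 V ≥ V_ov = 0.719 V, confirming saturation.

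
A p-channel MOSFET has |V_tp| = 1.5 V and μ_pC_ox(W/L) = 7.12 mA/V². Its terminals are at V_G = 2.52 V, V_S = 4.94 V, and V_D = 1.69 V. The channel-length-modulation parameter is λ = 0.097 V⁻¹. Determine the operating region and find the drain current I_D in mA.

V_SG = V_S − V_G = 4.94 − 2.52 = 2.42 V; V_SD = V_S − V_D = 4.94 − 1.69 = 3.25 V.
V_ov = V_SG − |V_tp| = 2.42 − 1.5 = 0.92 V.
Since V_SD = 3.25 V ≥ V_ov = 0.92 V, the device is in saturation.
I_D = ½ k_p V_ov² (1 + λ V_SD) = 0.5 × 7.12 × 0.92² × (1 + 0.097 × 3.25) = 3.96 mA.

Saturation; I_D = 3.96 mA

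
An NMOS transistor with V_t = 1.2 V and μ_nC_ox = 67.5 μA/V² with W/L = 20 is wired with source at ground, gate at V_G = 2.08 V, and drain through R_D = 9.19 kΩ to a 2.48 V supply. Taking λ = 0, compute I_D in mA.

V_GS = V_G = 2.08 V, so V_ov = 2.08 − 1.2 = 0.88 V.
k_n = μ_nC_ox · (W/L) = 1.35 mA/V².
Assume saturation: I_D = ½ k_n V_ov² = 0.5 × 1.35 × 0.88² = 0.523 mA, giving V_DS = V_DD − I_D R_D = 2.48 − 0.523 × 9.19 = -2.32 V.
But -2.32 V < V_ov = 0.88 V, so the device is actually in triode.
In triode I_D = k_n[V_ov V_DS − ½ V_DS²] and I_D = (V_DD − V_DS)/R_D. Equating: 6.2 V_DS² − 11.92 V_DS + 2.48 = 0, giving V_DS = 0.237 V (the root below V_ov).
I_D = (2.48 − 0.237) / 9.19 = 0.244 mA.

I_D = 0.244 mA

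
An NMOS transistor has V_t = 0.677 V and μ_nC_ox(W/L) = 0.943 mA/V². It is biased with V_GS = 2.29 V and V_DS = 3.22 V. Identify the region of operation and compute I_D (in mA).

Saturation; I_D = 1.23 mA

V_ov = V_GS − V_t = 2.29 − 0.677 = 1.61 V.
Since V_DS = 3.22 V ≥ V_ov = 1.61 V, the device is in saturation.
I_D = ½ k_n V_ov² = 0.5 × 0.943 × 1.61² = 1.23 mA.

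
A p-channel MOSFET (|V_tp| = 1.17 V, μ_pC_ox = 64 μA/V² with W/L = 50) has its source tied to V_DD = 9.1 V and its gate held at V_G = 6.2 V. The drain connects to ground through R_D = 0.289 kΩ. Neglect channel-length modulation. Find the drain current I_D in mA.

V_SG = V_DD − V_G = 9.1 − 6.2 = 2.9 V, so V_ov = 2.9 − 1.17 = 1.73 V.
k_p = μ_pC_ox · (W/L) = 3.2 mA/V².
Assume saturation: I_D = ½ k_p V_ov² = 0.5 × 3.2 × 1.73² = 4.79 mA, giving V_SD = V_DD − I_D R_D = 9.1 − 4.79 × 0.289 = 7.72 V.
V_SD = 7.72 V ≥ V_ov = 1.73 V, confirming saturation.

I_D = 4.79 mA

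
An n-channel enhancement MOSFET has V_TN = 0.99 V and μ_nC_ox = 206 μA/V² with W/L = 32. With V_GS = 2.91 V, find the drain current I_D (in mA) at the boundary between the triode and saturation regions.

I_D = 12.2 mA

At the boundary V_DS = V_ov = V_GS − V_TN = 2.91 − 0.99 = 1.92 V.
k_n = μ_nC_ox · (W/L) = 6.592 mA/V².
I_D = ½ k_n V_ov² = 0.5 × 6.592 × 1.92² = 12.2 mA.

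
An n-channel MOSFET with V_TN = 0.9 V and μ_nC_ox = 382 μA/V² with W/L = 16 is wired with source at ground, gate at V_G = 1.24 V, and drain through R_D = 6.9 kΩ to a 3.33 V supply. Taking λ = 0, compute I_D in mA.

I_D = 0.353 mA

V_GS = V_G = 1.24 V, so V_ov = 1.24 − 0.9 = 0.34 V.
k_n = μ_nC_ox · (W/L) = 6.112 mA/V².
Assume saturation: I_D = ½ k_n V_ov² = 0.5 × 6.112 × 0.34² = 0.353 mA, giving V_DS = V_DD − I_D R_D = 3.33 − 0.353 × 6.9 = 0.892 V.
V_DS = 0.892 V ≥ V_ov = 0.34 V, confirming saturation.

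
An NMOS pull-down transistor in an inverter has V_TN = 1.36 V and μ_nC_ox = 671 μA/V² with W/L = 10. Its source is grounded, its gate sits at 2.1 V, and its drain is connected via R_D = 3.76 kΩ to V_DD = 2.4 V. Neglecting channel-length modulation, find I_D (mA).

I_D = 0.603 mA

V_GS = V_G = 2.1 V, so V_ov = 2.1 − 1.36 = 0.74 V.
k_n = μ_nC_ox · (W/L) = 6.71 mA/V².
Assume saturation: I_D = ½ k_n V_ov² = 0.5 × 6.71 × 0.74² = 1.84 mA, giving V_DS = V_DD − I_D R_D = 2.4 − 1.84 × 3.76 = -4.51 V.
But -4.51 V < V_ov = 0.74 V, so the device is actually in triode.
In triode I_D = k_n[V_ov V_DS − ½ V_DS²] and I_D = (V_DD − V_DS)/R_D. Equating: 12.6 V_DS² − 19.67 V_DS + 2.4 = 0, giving V_DS = 0.133 V (the root below V_ov).
I_D = (2.4 − 0.133) / 3.76 = 0.603 mA.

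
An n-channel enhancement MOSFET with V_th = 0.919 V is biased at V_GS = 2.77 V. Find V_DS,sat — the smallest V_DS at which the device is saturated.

The boundary between triode and saturation is V_DS = V_GS − V_th = V_ov.
V_ov = 2.77 − 0.919 = 1.85 V.

V_DS,sat = 1.85 V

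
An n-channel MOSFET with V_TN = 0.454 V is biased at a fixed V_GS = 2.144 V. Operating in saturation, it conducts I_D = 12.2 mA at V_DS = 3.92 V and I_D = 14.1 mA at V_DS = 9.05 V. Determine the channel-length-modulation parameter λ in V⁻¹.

With V_GS fixed, I_D ∝ (1 + λ V_DS) in saturation, so I_D2/I_D1 = (1 + λ V_DS2)/(1 + λ V_DS1).
14.1/12.2 = 1.156 = (1 + 9.05 λ)/(1 + 3.92 λ).
Solving: λ (I_D1 V_DS2 − I_D2 V_DS1) = I_D2 − I_D1, so λ = (14.1 − 12.2) / (12.2 × 9.05 − 14.1 × 3.92) = 1.9 / 55.1 = 0.0345 V⁻¹.

λ = 0.0345 V⁻¹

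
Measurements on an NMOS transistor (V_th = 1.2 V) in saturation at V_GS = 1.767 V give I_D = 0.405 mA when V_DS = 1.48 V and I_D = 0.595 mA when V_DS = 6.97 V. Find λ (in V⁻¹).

With V_GS fixed, I_D ∝ (1 + λ V_DS) in saturation, so I_D2/I_D1 = (1 + λ V_DS2)/(1 + λ V_DS1).
0.595/0.405 = 1.469 = (1 + 6.97 λ)/(1 + 1.48 λ).
Solving: λ (I_D1 V_DS2 − I_D2 V_DS1) = I_D2 − I_D1, so λ = (0.595 − 0.405) / (0.405 × 6.97 − 0.595 × 1.48) = 0.19 / 1.94 = 0.0978 V⁻¹.

λ = 0.0978 V⁻¹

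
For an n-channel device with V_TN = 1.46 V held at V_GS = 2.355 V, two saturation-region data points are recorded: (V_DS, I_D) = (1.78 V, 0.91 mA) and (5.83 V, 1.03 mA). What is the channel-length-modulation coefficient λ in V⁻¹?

With V_GS fixed, I_D ∝ (1 + λ V_DS) in saturation, so I_D2/I_D1 = (1 + λ V_DS2)/(1 + λ V_DS1).
1.03/0.91 = 1.132 = (1 + 5.83 λ)/(1 + 1.78 λ).
Solving: λ (I_D1 V_DS2 − I_D2 V_DS1) = I_D2 − I_D1, so λ = (1.03 − 0.91) / (0.91 × 5.83 − 1.03 × 1.78) = 0.12 / 3.47 = 0.0346 V⁻¹.

λ = 0.0346 V⁻¹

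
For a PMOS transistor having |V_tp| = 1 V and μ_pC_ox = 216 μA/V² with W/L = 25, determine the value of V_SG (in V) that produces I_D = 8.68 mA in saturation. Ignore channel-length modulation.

k_p = μ_pC_ox · (W/L) = 5.4 mA/V².
In saturation I_D = ½ k_p (V_SG − |V_tp|)², so V_SG − |V_tp| = √(2 I_D / k_p) = √(2 × 8.68 / 5.4) = 1.79 V.
V_SG = 1 + 1.79 = 2.79 V.

V_SG = 2.79 V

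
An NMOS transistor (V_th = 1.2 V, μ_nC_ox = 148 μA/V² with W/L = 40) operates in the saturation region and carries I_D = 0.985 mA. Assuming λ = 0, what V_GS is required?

V_GS = 1.78 V

k_n = μ_nC_ox · (W/L) = 5.92 mA/V².
In saturation I_D = ½ k_n (V_GS − V_th)², so V_GS − V_th = √(2 I_D / k_n) = √(2 × 0.985 / 5.92) = 0.577 V.
V_GS = 1.2 + 0.577 = 1.78 V.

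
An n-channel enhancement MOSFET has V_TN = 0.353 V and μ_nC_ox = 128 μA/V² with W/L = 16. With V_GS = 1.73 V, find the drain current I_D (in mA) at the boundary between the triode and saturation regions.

I_D = 1.94 mA

At the boundary V_DS = V_ov = V_GS − V_TN = 1.73 − 0.353 = 1.38 V.
k_n = μ_nC_ox · (W/L) = 2.048 mA/V².
I_D = ½ k_n V_ov² = 0.5 × 2.048 × 1.38² = 1.94 mA.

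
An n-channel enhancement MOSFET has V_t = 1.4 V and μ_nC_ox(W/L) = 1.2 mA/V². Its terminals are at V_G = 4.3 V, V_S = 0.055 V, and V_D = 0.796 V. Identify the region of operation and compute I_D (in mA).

Triode; I_D = 2.20 mA

V_GS = V_G − V_S = 4.3 − 0.055 = 4.25 V; V_DS = V_D − V_S = 0.796 − 0.055 = 0.741 V.
V_ov = V_GS − V_t = 4.25 − 1.4 = 2.85 V.
Since V_DS = 0.741 V < V_ov = 2.85 V, the device is in the triode region.
I_D = k_n [V_ov · V_DS − ½ V_DS²] = 1.2 × [2.85 × 0.741 − 0.5 × 0.741²] = 2.2 mA.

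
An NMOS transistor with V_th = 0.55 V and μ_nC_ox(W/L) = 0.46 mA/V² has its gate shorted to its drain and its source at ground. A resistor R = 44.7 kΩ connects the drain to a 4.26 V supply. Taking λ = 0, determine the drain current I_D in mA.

With gate tied to drain, V_GS = V_DS ≥ V_GS − V_th, so the device is in saturation.
KCL at the drain: ½ k_n (V_GS − V_th)² = (V_DD − V_GS)/R.
Let x = V_GS − 0.55. Then 10.3 x² + x − 3.71 = 0, giving x = 0.554 V (positive root), so V_GS = 1.1 V.
I_D = (V_DD − V_GS)/R = (4.26 − 1.1) / 44.7 = 0.0706 mA.

I_D = 0.0706 mA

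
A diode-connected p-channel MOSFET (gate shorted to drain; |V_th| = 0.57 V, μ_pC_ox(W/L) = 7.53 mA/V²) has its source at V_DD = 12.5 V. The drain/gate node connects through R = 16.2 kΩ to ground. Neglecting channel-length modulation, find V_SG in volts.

V_SG = 1.00 V

With gate tied to drain, V_SG = V_SD ≥ V_SG − |V_th|, so the device is in saturation.
KCL at the drain: ½ k_p (V_SG − |V_th|)² = (V_DD − V_SG)/R.
Let x = V_SG − 0.57. Then 61 x² + x − 11.93 = 0, giving x = 0.434 V (positive root), so V_SG = 1 V.
I_D = (V_DD − V_SG)/R = (12.5 − 1) / 16.2 = 0.71 mA.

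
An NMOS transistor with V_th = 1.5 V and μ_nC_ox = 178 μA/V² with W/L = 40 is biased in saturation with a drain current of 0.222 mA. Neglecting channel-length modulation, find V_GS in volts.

V_GS = 1.75 V

k_n = μ_nC_ox · (W/L) = 7.12 mA/V².
In saturation I_D = ½ k_n (V_GS − V_th)², so V_GS − V_th = √(2 I_D / k_n) = √(2 × 0.222 / 7.12) = 0.25 V.
V_GS = 1.5 + 0.25 = 1.75 V.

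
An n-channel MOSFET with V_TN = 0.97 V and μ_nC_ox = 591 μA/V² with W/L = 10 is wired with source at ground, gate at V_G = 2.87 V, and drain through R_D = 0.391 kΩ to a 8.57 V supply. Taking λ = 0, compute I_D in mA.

I_D = 10.7 mA

V_GS = V_G = 2.87 V, so V_ov = 2.87 − 0.97 = 1.9 V.
k_n = μ_nC_ox · (W/L) = 5.91 mA/V².
Assume saturation: I_D = ½ k_n V_ov² = 0.5 × 5.91 × 1.9² = 10.7 mA, giving V_DS = V_DD − I_D R_D = 8.57 − 10.7 × 0.391 = 4.4 V.
V_DS = 4.4 V ≥ V_ov = 1.9 V, confirming saturation.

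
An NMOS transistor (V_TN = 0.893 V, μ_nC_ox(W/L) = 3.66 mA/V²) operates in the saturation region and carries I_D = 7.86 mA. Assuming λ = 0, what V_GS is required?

V_GS = 2.97 V

In saturation I_D = ½ k_n (V_GS − V_TN)², so V_GS − V_TN = √(2 I_D / k_n) = √(2 × 7.86 / 3.66) = 2.07 V.
V_GS = 0.893 + 2.07 = 2.97 V.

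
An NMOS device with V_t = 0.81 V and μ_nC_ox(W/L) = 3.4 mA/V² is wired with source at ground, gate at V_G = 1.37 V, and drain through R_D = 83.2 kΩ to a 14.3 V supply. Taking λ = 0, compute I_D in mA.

V_GS = V_G = 1.37 V, so V_ov = 1.37 − 0.81 = 0.56 V.
Assume saturation: I_D = ½ k_n V_ov² = 0.5 × 3.4 × 0.56² = 0.533 mA, giving V_DS = V_DD − I_D R_D = 14.3 − 0.533 × 83.2 = -30.1 V.
But -30.1 V < V_ov = 0.56 V, so the device is actually in triode.
In triode I_D = k_n[V_ov V_DS − ½ V_DS²] and I_D = (V_DD − V_DS)/R_D. Equating: 141 V_DS² − 159.4 V_DS + 14.3 = 0, giving V_DS = 0.0983 V (the root below V_ov).
I_D = (14.3 − 0.0983) / 83.2 = 0.171 mA.

I_D = 0.171 mA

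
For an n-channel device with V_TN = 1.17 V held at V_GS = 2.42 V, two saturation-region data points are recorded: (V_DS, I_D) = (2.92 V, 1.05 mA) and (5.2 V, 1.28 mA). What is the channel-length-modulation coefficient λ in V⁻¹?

With V_GS fixed, I_D ∝ (1 + λ V_DS) in saturation, so I_D2/I_D1 = (1 + λ V_DS2)/(1 + λ V_DS1).
1.28/1.05 = 1.219 = (1 + 5.2 λ)/(1 + 2.92 λ).
Solving: λ (I_D1 V_DS2 − I_D2 V_DS1) = I_D2 − I_D1, so λ = (1.28 − 1.05) / (1.05 × 5.2 − 1.28 × 2.92) = 0.23 / 1.72 = 0.134 V⁻¹.

λ = 0.134 V⁻¹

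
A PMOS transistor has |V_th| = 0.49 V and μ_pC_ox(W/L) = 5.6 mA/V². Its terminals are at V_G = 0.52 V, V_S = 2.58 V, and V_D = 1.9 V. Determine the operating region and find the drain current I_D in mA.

Triode; I_D = 4.68 mA

V_SG = V_S − V_G = 2.58 − 0.52 = 2.06 V; V_SD = V_S − V_D = 2.58 − 1.9 = 0.68 V.
V_ov = V_SG − |V_th| = 2.06 − 0.49 = 1.57 V.
Since V_SD = 0.68 V < V_ov = 1.57 V, the device is in the triode region.
I_D = k_p [V_ov · V_SD − ½ V_SD²] = 5.6 × [1.57 × 0.68 − 0.5 × 0.68²] = 4.68 mA.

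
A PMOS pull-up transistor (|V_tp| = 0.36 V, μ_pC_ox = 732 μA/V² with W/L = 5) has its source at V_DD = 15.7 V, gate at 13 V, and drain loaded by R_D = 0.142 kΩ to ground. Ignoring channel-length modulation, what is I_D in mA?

I_D = 10.0 mA

V_SG = V_DD − V_G = 15.7 − 13 = 2.7 V, so V_ov = 2.7 − 0.36 = 2.34 V.
k_p = μ_pC_ox · (W/L) = 3.66 mA/V².
Assume saturation: I_D = ½ k_p V_ov² = 0.5 × 3.66 × 2.34² = 10 mA, giving V_SD = V_DD − I_D R_D = 15.7 − 10 × 0.142 = 14.3 V.
V_SD = 14.3 V ≥ V_ov = 2.34 V, confirming saturation.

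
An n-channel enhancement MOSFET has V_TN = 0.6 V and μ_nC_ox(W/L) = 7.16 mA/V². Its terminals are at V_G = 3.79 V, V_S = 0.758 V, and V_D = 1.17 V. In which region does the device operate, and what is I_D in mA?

V_GS = V_G − V_S = 3.79 − 0.758 = 3.03 V; V_DS = V_D − V_S = 1.17 − 0.758 = 0.412 V.
V_ov = V_GS − V_TN = 3.03 − 0.6 = 2.43 V.
Since V_DS = 0.412 V < V_ov = 2.43 V, the device is in the triode region.
I_D = k_n [V_ov · V_DS − ½ V_DS²] = 7.16 × [2.43 × 0.412 − 0.5 × 0.412²] = 6.57 mA.

Triode; I_D = 6.57 mA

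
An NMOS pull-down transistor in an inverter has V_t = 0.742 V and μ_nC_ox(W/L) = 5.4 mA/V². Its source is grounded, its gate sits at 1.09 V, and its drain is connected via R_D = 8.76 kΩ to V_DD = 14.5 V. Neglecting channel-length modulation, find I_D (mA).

I_D = 0.327 mA

V_GS = V_G = 1.09 V, so V_ov = 1.09 − 0.742 = 0.348 V.
Assume saturation: I_D = ½ k_n V_ov² = 0.5 × 5.4 × 0.348² = 0.327 mA, giving V_DS = V_DD − I_D R_D = 14.5 − 0.327 × 8.76 = 11.6 V.
V_DS = 11.6 V ≥ V_ov = 0.348 V, confirming saturation.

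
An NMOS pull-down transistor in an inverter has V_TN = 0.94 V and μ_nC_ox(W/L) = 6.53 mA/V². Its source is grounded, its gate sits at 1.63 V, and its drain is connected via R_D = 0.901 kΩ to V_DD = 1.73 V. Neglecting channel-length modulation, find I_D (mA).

V_GS = V_G = 1.63 V, so V_ov = 1.63 − 0.94 = 0.69 V.
Assume saturation: I_D = ½ k_n V_ov² = 0.5 × 6.53 × 0.69² = 1.55 mA, giving V_DS = V_DD − I_D R_D = 1.73 − 1.55 × 0.901 = 0.329 V.
But 0.329 V < V_ov = 0.69 V, so the device is actually in triode.
In triode I_D = k_n[V_ov V_DS − ½ V_DS²] and I_D = (V_DD − V_DS)/R_D. Equating: 2.94 V_DS² − 5.06 V_DS + 1.73 = 0, giving V_DS = 0.471 V (the root below V_ov).
I_D = (1.73 − 0.471) / 0.901 = 1.4 mA.

I_D = 1.40 mA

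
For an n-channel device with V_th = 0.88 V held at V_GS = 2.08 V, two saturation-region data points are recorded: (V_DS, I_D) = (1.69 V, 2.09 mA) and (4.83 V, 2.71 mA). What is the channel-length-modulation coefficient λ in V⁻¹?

λ = 0.112 V⁻¹

With V_GS fixed, I_D ∝ (1 + λ V_DS) in saturation, so I_D2/I_D1 = (1 + λ V_DS2)/(1 + λ V_DS1).
2.71/2.09 = 1.297 = (1 + 4.83 λ)/(1 + 1.69 λ).
Solving: λ (I_D1 V_DS2 − I_D2 V_DS1) = I_D2 − I_D1, so λ = (2.71 − 2.09) / (2.09 × 4.83 − 2.71 × 1.69) = 0.62 / 5.51 = 0.112 V⁻¹.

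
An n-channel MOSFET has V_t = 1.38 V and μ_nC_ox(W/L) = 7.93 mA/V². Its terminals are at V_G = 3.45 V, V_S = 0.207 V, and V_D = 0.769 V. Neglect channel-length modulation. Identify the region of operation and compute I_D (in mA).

Triode; I_D = 7.05 mA

V_GS = V_G − V_S = 3.45 − 0.207 = 3.24 V; V_DS = V_D − V_S = 0.769 − 0.207 = 0.562 V.
V_ov = V_GS − V_t = 3.24 − 1.38 = 1.86 V.
Since V_DS = 0.562 V < V_ov = 1.86 V, the device is in the triode region.
I_D = k_n [V_ov · V_DS − ½ V_DS²] = 7.93 × [1.86 × 0.562 − 0.5 × 0.562²] = 7.05 mA.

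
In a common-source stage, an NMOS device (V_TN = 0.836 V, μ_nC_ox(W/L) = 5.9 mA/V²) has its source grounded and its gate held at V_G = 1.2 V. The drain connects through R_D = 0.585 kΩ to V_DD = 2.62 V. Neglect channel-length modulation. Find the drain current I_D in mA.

I_D = 0.391 mA

V_GS = V_G = 1.2 V, so V_ov = 1.2 − 0.836 = 0.364 V.
Assume saturation: I_D = ½ k_n V_ov² = 0.5 × 5.9 × 0.364² = 0.391 mA, giving V_DS = V_DD − I_D R_D = 2.62 − 0.391 × 0.585 = 2.39 V.
V_DS = 2.39 V ≥ V_ov = 0.364 V, confirming saturation.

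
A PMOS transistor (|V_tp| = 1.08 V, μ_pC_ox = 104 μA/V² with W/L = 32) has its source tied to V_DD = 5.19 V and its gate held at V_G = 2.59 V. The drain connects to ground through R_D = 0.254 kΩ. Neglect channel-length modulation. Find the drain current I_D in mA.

V_SG = V_DD − V_G = 5.19 − 2.59 = 2.6 V, so V_ov = 2.6 − 1.08 = 1.52 V.
k_p = μ_pC_ox · (W/L) = 3.328 mA/V².
Assume saturation: I_D = ½ k_p V_ov² = 0.5 × 3.328 × 1.52² = 3.84 mA, giving V_SD = V_DD − I_D R_D = 5.19 − 3.84 × 0.254 = 4.21 V.
V_SD = 4.21 V ≥ V_ov = 1.52 V, confirming saturation.

I_D = 3.84 mA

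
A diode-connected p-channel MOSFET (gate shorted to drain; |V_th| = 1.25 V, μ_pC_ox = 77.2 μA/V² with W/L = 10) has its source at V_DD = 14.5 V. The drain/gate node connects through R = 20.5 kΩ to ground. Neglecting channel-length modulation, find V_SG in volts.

With gate tied to drain, V_SG = V_SD ≥ V_SG − |V_th|, so the device is in saturation.
k_p = μ_pC_ox · (W/L) = 0.772 mA/V².
KCL at the drain: ½ k_p (V_SG − |V_th|)² = (V_DD − V_SG)/R.
Let x = V_SG − 1.25. Then 7.91 x² + x − 13.25 = 0, giving x = 1.23 V (positive root), so V_SG = 2.48 V.
I_D = (V_DD − V_SG)/R = (14.5 − 2.48) / 20.5 = 0.586 mA.

V_SG = 2.48 V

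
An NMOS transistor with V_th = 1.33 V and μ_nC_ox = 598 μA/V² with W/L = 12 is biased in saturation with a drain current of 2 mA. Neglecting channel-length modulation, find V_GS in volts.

k_n = μ_nC_ox · (W/L) = 7.176 mA/V².
In saturation I_D = ½ k_n (V_GS − V_th)², so V_GS − V_th = √(2 I_D / k_n) = √(2 × 2 / 7.176) = 0.747 V.
V_GS = 1.33 + 0.747 = 2.08 V.

V_GS = 2.08 V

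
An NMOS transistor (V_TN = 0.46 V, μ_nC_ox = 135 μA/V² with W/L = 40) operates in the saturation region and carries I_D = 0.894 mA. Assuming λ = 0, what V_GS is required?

V_GS = 1.04 V

k_n = μ_nC_ox · (W/L) = 5.4 mA/V².
In saturation I_D = ½ k_n (V_GS − V_TN)², so V_GS − V_TN = √(2 I_D / k_n) = √(2 × 0.894 / 5.4) = 0.575 V.
V_GS = 0.46 + 0.575 = 1.04 V.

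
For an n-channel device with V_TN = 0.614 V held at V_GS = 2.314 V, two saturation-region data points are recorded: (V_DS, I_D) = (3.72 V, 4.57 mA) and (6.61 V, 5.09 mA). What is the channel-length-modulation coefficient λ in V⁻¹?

With V_GS fixed, I_D ∝ (1 + λ V_DS) in saturation, so I_D2/I_D1 = (1 + λ V_DS2)/(1 + λ V_DS1).
5.09/4.57 = 1.114 = (1 + 6.61 λ)/(1 + 3.72 λ).
Solving: λ (I_D1 V_DS2 − I_D2 V_DS1) = I_D2 − I_D1, so λ = (5.09 − 4.57) / (4.57 × 6.61 − 5.09 × 3.72) = 0.52 / 11.3 = 0.0461 V⁻¹.

λ = 0.0461 V⁻¹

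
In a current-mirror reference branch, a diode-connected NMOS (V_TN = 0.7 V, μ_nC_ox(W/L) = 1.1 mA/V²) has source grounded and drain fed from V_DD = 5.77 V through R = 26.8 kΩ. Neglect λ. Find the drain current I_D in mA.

With gate tied to drain, V_GS = V_DS ≥ V_GS − V_TN, so the device is in saturation.
KCL at the drain: ½ k_n (V_GS − V_TN)² = (V_DD − V_GS)/R.
Let x = V_GS − 0.7. Then 14.7 x² + x − 5.07 = 0, giving x = 0.554 V (positive root), so V_GS = 1.25 V.
I_D = (V_DD − V_GS)/R = (5.77 − 1.25) / 26.8 = 0.169 mA.

I_D = 0.169 mA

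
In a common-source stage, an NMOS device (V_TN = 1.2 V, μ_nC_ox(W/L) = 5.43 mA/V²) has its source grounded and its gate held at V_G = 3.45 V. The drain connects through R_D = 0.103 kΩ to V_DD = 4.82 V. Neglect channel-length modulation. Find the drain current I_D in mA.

I_D = 13.7 mA

V_GS = V_G = 3.45 V, so V_ov = 3.45 − 1.2 = 2.25 V.
Assume saturation: I_D = ½ k_n V_ov² = 0.5 × 5.43 × 2.25² = 13.7 mA, giving V_DS = V_DD − I_D R_D = 4.82 − 13.7 × 0.103 = 3.4 V.
V_DS = 3.4 V ≥ V_ov = 2.25 V, confirming saturation.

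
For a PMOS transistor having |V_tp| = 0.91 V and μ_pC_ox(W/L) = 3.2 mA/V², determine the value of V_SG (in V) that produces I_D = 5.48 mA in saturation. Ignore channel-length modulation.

In saturation I_D = ½ k_p (V_SG − |V_tp|)², so V_SG − |V_tp| = √(2 I_D / k_p) = √(2 × 5.48 / 3.2) = 1.85 V.
V_SG = 0.91 + 1.85 = 2.76 V.

V_SG = 2.76 V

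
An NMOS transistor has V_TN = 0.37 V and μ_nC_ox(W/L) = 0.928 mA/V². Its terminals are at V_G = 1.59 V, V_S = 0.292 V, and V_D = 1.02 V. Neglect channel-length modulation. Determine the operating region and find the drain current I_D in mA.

Triode; I_D = 0.381 mA

V_GS = V_G − V_S = 1.59 − 0.292 = 1.3 V; V_DS = V_D − V_S = 1.02 − 0.292 = 0.728 V.
V_ov = V_GS − V_TN = 1.3 − 0.37 = 0.928 V.
Since V_DS = 0.728 V < V_ov = 0.928 V, the device is in the triode region.
I_D = k_n [V_ov · V_DS − ½ V_DS²] = 0.928 × [0.928 × 0.728 − 0.5 × 0.728²] = 0.381 mA.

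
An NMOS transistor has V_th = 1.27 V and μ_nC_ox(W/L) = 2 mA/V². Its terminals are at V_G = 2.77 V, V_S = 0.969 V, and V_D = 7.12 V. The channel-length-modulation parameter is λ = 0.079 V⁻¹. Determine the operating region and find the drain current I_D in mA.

V_GS = V_G − V_S = 2.77 − 0.969 = 1.8 V; V_DS = V_D − V_S = 7.12 − 0.969 = 6.15 V.
V_ov = V_GS − V_th = 1.8 − 1.27 = 0.531 V.
Since V_DS = 6.15 V ≥ V_ov = 0.531 V, the device is in saturation.
I_D = ½ k_n V_ov² (1 + λ V_DS) = 0.5 × 2 × 0.531² × (1 + 0.079 × 6.15) = 0.419 mA.

Saturation; I_D = 0.419 mA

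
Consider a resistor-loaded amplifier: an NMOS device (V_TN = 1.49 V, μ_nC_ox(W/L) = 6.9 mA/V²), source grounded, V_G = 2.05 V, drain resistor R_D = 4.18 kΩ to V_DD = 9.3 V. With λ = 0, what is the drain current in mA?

V_GS = V_G = 2.05 V, so V_ov = 2.05 − 1.49 = 0.56 V.
Assume saturation: I_D = ½ k_n V_ov² = 0.5 × 6.9 × 0.56² = 1.08 mA, giving V_DS = V_DD − I_D R_D = 9.3 − 1.08 × 4.18 = 4.78 V.
V_DS = 4.78 V ≥ V_ov = 0.56 V, confirming saturation.

I_D = 1.08 mA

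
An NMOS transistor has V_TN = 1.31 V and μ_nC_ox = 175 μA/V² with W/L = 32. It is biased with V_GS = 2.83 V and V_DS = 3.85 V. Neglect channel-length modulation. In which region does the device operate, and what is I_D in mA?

k_n = μ_nC_ox · (W/L) = 5.6 mA/V².
V_ov = V_GS − V_TN = 2.83 − 1.31 = 1.52 V.
Since V_DS = 3.85 V ≥ V_ov = 1.52 V, the device is in saturation.
I_D = ½ k_n V_ov² = 0.5 × 5.6 × 1.52² = 6.47 mA.

Saturation; I_D = 6.47 mA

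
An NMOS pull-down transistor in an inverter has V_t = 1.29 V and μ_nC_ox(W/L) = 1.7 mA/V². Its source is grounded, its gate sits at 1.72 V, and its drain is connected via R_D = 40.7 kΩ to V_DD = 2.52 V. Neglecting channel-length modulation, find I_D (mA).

V_GS = V_G = 1.72 V, so V_ov = 1.72 − 1.29 = 0.43 V.
Assume saturation: I_D = ½ k_n V_ov² = 0.5 × 1.7 × 0.43² = 0.157 mA, giving V_DS = V_DD − I_D R_D = 2.52 − 0.157 × 40.7 = -3.88 V.
But -3.88 V < V_ov = 0.43 V, so the device is actually in triode.
In triode I_D = k_n[V_ov V_DS − ½ V_DS²] and I_D = (V_DD − V_DS)/R_D. Equating: 34.6 V_DS² − 30.75 V_DS + 2.52 = 0, giving V_DS = 0.0913 V (the root below V_ov).
I_D = (2.52 − 0.0913) / 40.7 = 0.0597 mA.

I_D = 0.0597 mA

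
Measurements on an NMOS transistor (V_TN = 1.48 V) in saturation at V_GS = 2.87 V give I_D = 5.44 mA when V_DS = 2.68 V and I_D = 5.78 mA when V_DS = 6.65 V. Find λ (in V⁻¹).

With V_GS fixed, I_D ∝ (1 + λ V_DS) in saturation, so I_D2/I_D1 = (1 + λ V_DS2)/(1 + λ V_DS1).
5.78/5.44 = 1.062 = (1 + 6.65 λ)/(1 + 2.68 λ).
Solving: λ (I_D1 V_DS2 − I_D2 V_DS1) = I_D2 − I_D1, so λ = (5.78 − 5.44) / (5.44 × 6.65 − 5.78 × 2.68) = 0.34 / 20.7 = 0.0164 V⁻¹.

λ = 0.0164 V⁻¹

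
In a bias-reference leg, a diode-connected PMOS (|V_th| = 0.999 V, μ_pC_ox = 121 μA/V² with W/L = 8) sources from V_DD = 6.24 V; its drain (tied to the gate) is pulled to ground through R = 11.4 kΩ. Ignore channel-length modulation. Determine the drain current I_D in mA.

I_D = 0.382 mA

With gate tied to drain, V_SG = V_SD ≥ V_SG − |V_th|, so the device is in saturation.
k_p = μ_pC_ox · (W/L) = 0.968 mA/V².
KCL at the drain: ½ k_p (V_SG − |V_th|)² = (V_DD − V_SG)/R.
Let x = V_SG − 0.999. Then 5.52 x² + x − 5.241 = 0, giving x = 0.888 V (positive root), so V_SG = 1.89 V.
I_D = (V_DD − V_SG)/R = (6.24 − 1.89) / 11.4 = 0.382 mA.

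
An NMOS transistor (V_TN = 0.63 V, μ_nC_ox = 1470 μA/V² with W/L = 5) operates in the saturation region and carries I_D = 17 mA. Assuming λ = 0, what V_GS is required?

k_n = μ_nC_ox · (W/L) = 7.35 mA/V².
In saturation I_D = ½ k_n (V_GS − V_TN)², so V_GS − V_TN = √(2 I_D / k_n) = √(2 × 17 / 7.35) = 2.15 V.
V_GS = 0.63 + 2.15 = 2.78 V.

V_GS = 2.78 V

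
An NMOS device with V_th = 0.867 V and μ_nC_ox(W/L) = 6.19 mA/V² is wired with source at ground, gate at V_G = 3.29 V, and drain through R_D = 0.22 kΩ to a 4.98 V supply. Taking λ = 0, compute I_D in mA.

V_GS = V_G = 3.29 V, so V_ov = 3.29 − 0.867 = 2.42 V.
Assume saturation: I_D = ½ k_n V_ov² = 0.5 × 6.19 × 2.42² = 18.2 mA, giving V_DS = V_DD − I_D R_D = 4.98 − 18.2 × 0.22 = 0.982 V.
But 0.982 V < V_ov = 2.42 V, so the device is actually in triode.
In triode I_D = k_n[V_ov V_DS − ½ V_DS²] and I_D = (V_DD − V_DS)/R_D. Equating: 0.681 V_DS² − 4.3 V_DS + 4.98 = 0, giving V_DS = 1.53 V (the root below V_ov).
I_D = (4.98 − 1.53) / 0.22 = 15.7 mA.

I_D = 15.7 mA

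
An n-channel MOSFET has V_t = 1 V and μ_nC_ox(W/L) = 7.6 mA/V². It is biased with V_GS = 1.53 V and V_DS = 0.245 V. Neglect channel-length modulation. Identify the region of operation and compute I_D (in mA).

Triode; I_D = 0.759 mA

V_ov = V_GS − V_t = 1.53 − 1 = 0.53 V.
Since V_DS = 0.245 V < V_ov = 0.53 V, the device is in the triode region.
I_D = k_n [V_ov · V_DS − ½ V_DS²] = 7.6 × [0.53 × 0.245 − 0.5 × 0.245²] = 0.759 mA.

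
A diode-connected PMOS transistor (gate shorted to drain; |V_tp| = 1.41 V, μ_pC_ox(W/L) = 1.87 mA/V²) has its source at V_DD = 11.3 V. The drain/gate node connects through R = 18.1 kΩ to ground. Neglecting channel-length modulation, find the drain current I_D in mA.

I_D = 0.506 mA

With gate tied to drain, V_SG = V_SD ≥ V_SG − |V_tp|, so the device is in saturation.
KCL at the drain: ½ k_p (V_SG − |V_tp|)² = (V_DD − V_SG)/R.
Let x = V_SG − 1.41. Then 16.9 x² + x − 9.89 = 0, giving x = 0.735 V (positive root), so V_SG = 2.15 V.
I_D = (V_DD − V_SG)/R = (11.3 − 2.15) / 18.1 = 0.506 mA.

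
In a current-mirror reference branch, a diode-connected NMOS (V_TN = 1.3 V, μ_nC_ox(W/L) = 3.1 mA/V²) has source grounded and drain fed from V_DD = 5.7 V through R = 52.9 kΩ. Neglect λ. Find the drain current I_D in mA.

With gate tied to drain, V_GS = V_DS ≥ V_GS − V_TN, so the device is in saturation.
KCL at the drain: ½ k_n (V_GS − V_TN)² = (V_DD − V_GS)/R.
Let x = V_GS − 1.3. Then 82 x² + x − 4.4 = 0, giving x = 0.226 V (positive root), so V_GS = 1.53 V.
I_D = (V_DD − V_GS)/R = (5.7 − 1.53) / 52.9 = 0.0789 mA.

I_D = 0.0789 mA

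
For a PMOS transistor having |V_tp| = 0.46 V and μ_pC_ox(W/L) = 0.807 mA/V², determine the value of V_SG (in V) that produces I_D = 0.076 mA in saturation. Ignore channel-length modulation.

V_SG = 0.894 V

In saturation I_D = ½ k_p (V_SG − |V_tp|)², so V_SG − |V_tp| = √(2 I_D / k_p) = √(2 × 0.076 / 0.807) = 0.434 V.
V_SG = 0.46 + 0.434 = 0.894 V.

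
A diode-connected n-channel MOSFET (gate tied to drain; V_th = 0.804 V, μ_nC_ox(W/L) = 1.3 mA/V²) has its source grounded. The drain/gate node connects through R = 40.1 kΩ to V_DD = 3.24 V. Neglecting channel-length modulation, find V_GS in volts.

V_GS = 1.09 V

With gate tied to drain, V_GS = V_DS ≥ V_GS − V_th, so the device is in saturation.
KCL at the drain: ½ k_n (V_GS − V_th)² = (V_DD − V_GS)/R.
Let x = V_GS − 0.804. Then 26.1 x² + x − 2.436 = 0, giving x = 0.287 V (positive root), so V_GS = 1.09 V.
I_D = (V_DD − V_GS)/R = (3.24 − 1.09) / 40.1 = 0.0536 mA.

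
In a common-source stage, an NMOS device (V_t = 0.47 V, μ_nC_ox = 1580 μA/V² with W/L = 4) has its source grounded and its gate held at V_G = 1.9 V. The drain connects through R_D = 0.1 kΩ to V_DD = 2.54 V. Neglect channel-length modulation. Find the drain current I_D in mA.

V_GS = V_G = 1.9 V, so V_ov = 1.9 − 0.47 = 1.43 V.
k_n = μ_nC_ox · (W/L) = 6.32 mA/V².
Assume saturation: I_D = ½ k_n V_ov² = 0.5 × 6.32 × 1.43² = 6.46 mA, giving V_DS = V_DD − I_D R_D = 2.54 − 6.46 × 0.1 = 1.89 V.
V_DS = 1.89 V ≥ V_ov = 1.43 V, confirming saturation.

I_D = 6.46 mA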